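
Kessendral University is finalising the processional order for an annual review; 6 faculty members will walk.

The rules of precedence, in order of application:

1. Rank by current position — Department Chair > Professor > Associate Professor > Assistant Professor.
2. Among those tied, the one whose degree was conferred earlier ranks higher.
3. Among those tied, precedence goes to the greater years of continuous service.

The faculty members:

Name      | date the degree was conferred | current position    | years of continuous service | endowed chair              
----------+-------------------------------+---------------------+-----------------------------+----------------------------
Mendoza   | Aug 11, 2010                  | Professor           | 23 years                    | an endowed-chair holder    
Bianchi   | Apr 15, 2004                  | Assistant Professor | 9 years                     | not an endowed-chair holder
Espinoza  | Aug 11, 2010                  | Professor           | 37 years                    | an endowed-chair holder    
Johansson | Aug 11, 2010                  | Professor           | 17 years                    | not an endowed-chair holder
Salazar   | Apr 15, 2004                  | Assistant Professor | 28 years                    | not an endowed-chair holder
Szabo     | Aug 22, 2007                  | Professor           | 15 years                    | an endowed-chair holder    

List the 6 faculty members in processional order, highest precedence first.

By current position: Szabo, Espinoza, Mendoza and Johansson (Professor); then Salazar and Bianchi (Assistant Professor).
Among Szabo, Espinoza, Mendoza and Johansson, by date the degree was conferred (earlier first): Szabo (Aug 22, 2007) before Espinoza, Mendoza and Johansson (Aug 11, 2010).
Among Espinoza, Mendoza and Johansson, by years of continuous service (higher first): Espinoza (37 years) before Mendoza (23 years) before Johansson (17 years).
Salazar and Bianchi both have date the degree was conferred Apr 15, 2004, so the next rule applies.
Among Salazar and Bianchi, by years of continuous service (higher first): Salazar (28 years) before Bianchi (9 years).
Full order: Szabo, Espinoza, Mendoza, Johansson, Salazar, Bianchi.

Szabo, Espinoza, Mendoza, Johansson, Salazar, Bianchi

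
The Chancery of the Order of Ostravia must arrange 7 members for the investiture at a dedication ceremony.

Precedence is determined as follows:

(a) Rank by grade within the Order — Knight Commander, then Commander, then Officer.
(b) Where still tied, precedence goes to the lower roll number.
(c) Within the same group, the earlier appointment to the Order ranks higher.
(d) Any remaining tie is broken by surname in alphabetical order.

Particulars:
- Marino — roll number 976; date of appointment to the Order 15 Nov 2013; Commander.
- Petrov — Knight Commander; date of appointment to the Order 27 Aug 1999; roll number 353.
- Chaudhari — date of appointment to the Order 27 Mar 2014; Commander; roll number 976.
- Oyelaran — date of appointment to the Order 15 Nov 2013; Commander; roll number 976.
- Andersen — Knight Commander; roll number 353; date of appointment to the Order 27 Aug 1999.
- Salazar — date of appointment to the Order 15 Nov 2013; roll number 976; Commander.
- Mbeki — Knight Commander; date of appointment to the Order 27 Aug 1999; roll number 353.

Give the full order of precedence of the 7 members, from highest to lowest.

By grade within the Order: Andersen, Mbeki and Petrov (Knight Commander); then Marino, Oyelaran, Salazar and Chaudhari (Commander).
Andersen, Mbeki and Petrov all have roll number 353, so the next rule applies.
Andersen, Mbeki and Petrov all have date of appointment to the Order 27 Aug 1999, so the next rule applies.
Among Andersen, Mbeki and Petrov, alphabetically by surname: Andersen before Mbeki before Petrov.
Marino, Oyelaran, Salazar and Chaudhari all have roll number 976, so the next rule applies.
Among Marino, Oyelaran, Salazar and Chaudhari, by date of appointment to the Order (earlier first): Marino, Oyelaran and Salazar (15 Nov 2013) before Chaudhari (27 Mar 2014).
Among Marino, Oyelaran and Salazar, alphabetically by surname: Marino before Oyelaran before Salazar.
Full order: Andersen, Mbeki, Petrov, Marino, Oyelaran, Salazar, Chaudhari.

Andersen, Mbeki, Petrov, Marino, Oyelaran, Salazar, Chaudhari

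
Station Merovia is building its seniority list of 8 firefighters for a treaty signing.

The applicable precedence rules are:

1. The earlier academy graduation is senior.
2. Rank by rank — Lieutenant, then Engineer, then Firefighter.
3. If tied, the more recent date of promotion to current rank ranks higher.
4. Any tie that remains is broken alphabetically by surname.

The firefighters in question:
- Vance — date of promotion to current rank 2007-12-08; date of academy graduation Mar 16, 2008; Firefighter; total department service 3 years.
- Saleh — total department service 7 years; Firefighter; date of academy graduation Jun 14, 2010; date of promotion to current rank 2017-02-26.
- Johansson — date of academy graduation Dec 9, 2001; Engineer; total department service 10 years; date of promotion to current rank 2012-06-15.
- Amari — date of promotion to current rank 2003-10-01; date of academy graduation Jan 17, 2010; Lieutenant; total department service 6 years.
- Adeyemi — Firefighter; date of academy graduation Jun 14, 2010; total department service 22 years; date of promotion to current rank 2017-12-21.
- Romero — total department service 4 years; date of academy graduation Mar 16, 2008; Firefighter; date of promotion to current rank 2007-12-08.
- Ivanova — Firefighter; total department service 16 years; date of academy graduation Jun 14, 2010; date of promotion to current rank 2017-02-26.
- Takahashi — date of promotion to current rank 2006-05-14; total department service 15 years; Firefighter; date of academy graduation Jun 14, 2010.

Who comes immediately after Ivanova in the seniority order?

Saleh

By date of academy graduation (earlier first): Johansson (Dec 9, 2001); then Romero and Vance (both Mar 16, 2008); then Amari (Jan 17, 2010); then Adeyemi, Ivanova, Saleh and Takahashi (each Jun 14, 2010).
Romero and Vance are each Firefighter, so the next rule applies.
Romero and Vance both have date of promotion to current rank 2007-12-08, so the next rule applies.
Among Romero and Vance, alphabetically by surname: Romero before Vance.
Adeyemi, Ivanova, Saleh and Takahashi are each Firefighter, so the next rule applies.
Among Adeyemi, Ivanova, Saleh and Takahashi, by date of promotion to current rank (later first): Adeyemi (2017-12-21) before Ivanova and Saleh (2017-02-26) before Takahashi (2006-05-14).
Among Ivanova and Saleh, alphabetically by surname: Ivanova before Saleh.
Order: Johansson, Romero, Vance, Amari, Adeyemi, Ivanova, Saleh, Takahashi.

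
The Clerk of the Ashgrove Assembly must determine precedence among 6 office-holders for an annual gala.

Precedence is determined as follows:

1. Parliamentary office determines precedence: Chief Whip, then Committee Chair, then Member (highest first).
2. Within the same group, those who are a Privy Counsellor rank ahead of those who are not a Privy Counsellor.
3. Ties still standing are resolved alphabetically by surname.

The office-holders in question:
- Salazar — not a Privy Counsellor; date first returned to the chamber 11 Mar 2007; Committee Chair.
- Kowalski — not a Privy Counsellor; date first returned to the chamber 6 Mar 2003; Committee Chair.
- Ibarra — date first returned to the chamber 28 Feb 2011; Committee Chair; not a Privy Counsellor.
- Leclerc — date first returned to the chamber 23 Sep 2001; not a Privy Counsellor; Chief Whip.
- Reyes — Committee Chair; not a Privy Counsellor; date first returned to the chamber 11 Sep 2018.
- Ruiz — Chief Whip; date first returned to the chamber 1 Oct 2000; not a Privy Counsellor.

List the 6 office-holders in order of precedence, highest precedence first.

Leclerc, Ruiz, Ibarra, Kowalski, Reyes, Salazar

By parliamentary office: Leclerc and Ruiz (Chief Whip); then Ibarra, Kowalski, Reyes and Salazar (Committee Chair).
Leclerc and Ruiz are each not a Privy Counsellor, so the next rule applies.
Among Leclerc and Ruiz, alphabetically by surname: Leclerc before Ruiz.
Ibarra, Kowalski, Reyes and Salazar are each not a Privy Counsellor, so the next rule applies.
Among Ibarra, Kowalski, Reyes and Salazar, alphabetically by surname: Ibarra before Kowalski before Reyes before Salazar.
Full order: Leclerc, Ruiz, Ibarra, Kowalski, Reyes, Salazar.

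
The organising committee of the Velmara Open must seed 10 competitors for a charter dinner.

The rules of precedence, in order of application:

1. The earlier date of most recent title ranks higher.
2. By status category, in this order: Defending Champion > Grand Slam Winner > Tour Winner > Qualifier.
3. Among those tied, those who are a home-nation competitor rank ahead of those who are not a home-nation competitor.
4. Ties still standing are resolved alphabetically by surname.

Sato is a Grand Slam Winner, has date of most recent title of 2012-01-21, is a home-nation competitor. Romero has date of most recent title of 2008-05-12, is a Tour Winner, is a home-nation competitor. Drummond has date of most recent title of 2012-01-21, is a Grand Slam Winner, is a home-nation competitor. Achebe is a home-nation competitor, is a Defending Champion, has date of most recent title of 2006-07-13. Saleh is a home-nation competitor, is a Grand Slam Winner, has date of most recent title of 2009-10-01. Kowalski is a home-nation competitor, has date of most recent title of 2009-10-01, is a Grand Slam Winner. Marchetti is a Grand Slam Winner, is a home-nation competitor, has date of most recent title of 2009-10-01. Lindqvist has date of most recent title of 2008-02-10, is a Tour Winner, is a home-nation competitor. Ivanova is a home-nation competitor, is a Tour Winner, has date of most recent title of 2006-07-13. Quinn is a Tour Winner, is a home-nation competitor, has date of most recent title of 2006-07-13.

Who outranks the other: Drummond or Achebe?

By date of most recent title (earlier first): Achebe, Ivanova and Quinn (each 2006-07-13); then Lindqvist (2008-02-10); then Romero (2008-05-12); then Kowalski, Marchetti and Saleh (each 2009-10-01); then Drummond and Sato (both 2012-01-21).
Among Achebe, Ivanova and Quinn, by status category: Achebe (Defending Champion) before Ivanova and Quinn (Tour Winner).
Ivanova and Quinn are each a home-nation competitor, so the next rule applies.
Among Ivanova and Quinn, alphabetically by surname: Ivanova before Quinn.
Kowalski, Marchetti and Saleh are each Grand Slam Winner, so the next rule applies.
Kowalski, Marchetti and Saleh are each a home-nation competitor, so the next rule applies.
Among Kowalski, Marchetti and Saleh, alphabetically by surname: Kowalski before Marchetti before Saleh.
Drummond and Sato are each Grand Slam Winner, so the next rule applies.
Drummond and Sato are each a home-nation competitor, so the next rule applies.
Among Drummond and Sato, alphabetically by surname: Drummond before Sato.
So Achebe takes precedence.

Achebe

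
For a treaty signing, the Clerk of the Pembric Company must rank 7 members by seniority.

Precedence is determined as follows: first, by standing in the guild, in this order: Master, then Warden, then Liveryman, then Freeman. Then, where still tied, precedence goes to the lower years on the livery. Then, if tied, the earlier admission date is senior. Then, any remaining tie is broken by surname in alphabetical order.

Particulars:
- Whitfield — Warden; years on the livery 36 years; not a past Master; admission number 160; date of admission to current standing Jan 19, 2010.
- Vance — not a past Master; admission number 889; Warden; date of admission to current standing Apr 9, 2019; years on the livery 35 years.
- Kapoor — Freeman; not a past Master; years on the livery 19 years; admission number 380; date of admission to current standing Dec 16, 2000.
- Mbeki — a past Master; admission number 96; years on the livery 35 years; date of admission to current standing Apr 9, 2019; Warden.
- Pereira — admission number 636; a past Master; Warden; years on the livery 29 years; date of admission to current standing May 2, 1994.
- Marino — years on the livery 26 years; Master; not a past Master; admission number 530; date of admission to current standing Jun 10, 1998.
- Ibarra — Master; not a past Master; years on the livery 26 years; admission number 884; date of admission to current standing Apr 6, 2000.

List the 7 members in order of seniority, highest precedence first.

Marino, Ibarra, Pereira, Mbeki, Vance, Whitfield, Kapoor

By standing in the guild: Marino and Ibarra (Master); then Pereira, Mbeki, Vance and Whitfield (Warden); then Kapoor (Freeman).
Marino and Ibarra both have years on the livery 26 years, so the next rule applies.
Among Marino and Ibarra, by date of admission to current standing (earlier first): Marino (Jun 10, 1998) before Ibarra (Apr 6, 2000).
Among Pereira, Mbeki, Vance and Whitfield, by years on the livery (lower first): Pereira (29 years) before Mbeki and Vance (35 years) before Whitfield (36 years).
Mbeki and Vance both have date of admission to current standing Apr 9, 2019, so the next rule applies.
Among Mbeki and Vance, alphabetically by surname: Mbeki before Vance.
Full order: Marino, Ibarra, Pereira, Mbeki, Vance, Whitfield, Kapoor.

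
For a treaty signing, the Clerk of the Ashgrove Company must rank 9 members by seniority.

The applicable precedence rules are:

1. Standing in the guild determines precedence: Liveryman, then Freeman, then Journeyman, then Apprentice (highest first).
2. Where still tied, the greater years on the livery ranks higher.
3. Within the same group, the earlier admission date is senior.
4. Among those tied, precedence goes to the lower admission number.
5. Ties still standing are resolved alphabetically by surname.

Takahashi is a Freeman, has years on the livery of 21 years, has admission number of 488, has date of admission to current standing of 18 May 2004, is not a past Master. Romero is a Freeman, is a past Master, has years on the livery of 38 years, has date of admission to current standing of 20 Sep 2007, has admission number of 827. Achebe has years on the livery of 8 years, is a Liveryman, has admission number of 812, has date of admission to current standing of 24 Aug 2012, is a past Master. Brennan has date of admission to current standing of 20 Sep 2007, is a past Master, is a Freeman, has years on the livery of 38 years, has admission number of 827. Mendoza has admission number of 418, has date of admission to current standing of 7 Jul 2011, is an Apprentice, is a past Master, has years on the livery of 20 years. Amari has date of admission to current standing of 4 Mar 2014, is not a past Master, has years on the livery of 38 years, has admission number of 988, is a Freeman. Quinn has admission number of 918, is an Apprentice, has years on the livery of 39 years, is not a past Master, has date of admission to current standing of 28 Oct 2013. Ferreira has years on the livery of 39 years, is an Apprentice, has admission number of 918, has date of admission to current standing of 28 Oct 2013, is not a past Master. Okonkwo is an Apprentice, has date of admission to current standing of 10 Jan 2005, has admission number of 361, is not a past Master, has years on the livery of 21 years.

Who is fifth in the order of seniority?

By standing in the guild: Achebe (Liveryman); then Brennan, Romero, Amari and Takahashi (Freeman); then Ferreira, Quinn, Okonkwo and Mendoza (Apprentice).
Among Brennan, Romero, Amari and Takahashi, by years on the livery (higher first): Brennan, Romero and Amari (38 years) before Takahashi (21 years).
Among Brennan, Romero and Amari, by date of admission to current standing (earlier first): Brennan and Romero (20 Sep 2007) before Amari (4 Mar 2014).
Brennan and Romero both have admission number 827, so the next rule applies.
Among Brennan and Romero, alphabetically by surname: Brennan before Romero.
Among Ferreira, Quinn, Okonkwo and Mendoza, by years on the livery (higher first): Ferreira and Quinn (39 years) before Okonkwo (21 years) before Mendoza (20 years).
Ferreira and Quinn both have date of admission to current standing 28 Oct 2013, so the next rule applies.
Ferreira and Quinn both have admission number 918, so the next rule applies.
Among Ferreira and Quinn, alphabetically by surname: Ferreira before Quinn.
Order: Achebe, Brennan, Romero, Amari, Takahashi, Ferreira, Quinn, Okonkwo, Mendoza.

Takahashi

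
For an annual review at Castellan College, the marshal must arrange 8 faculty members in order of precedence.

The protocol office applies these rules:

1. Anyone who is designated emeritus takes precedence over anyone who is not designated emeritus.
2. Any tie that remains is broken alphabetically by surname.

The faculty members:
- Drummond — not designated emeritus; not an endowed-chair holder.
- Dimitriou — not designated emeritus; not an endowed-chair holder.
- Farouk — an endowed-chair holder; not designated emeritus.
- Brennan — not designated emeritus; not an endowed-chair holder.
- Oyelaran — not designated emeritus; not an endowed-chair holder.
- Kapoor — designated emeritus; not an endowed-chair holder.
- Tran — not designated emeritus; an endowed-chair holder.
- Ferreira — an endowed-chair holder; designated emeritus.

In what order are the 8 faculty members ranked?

By the first rule: Ferreira and Kapoor (both designated emeritus); then Brennan, Dimitriou, Drummond, Farouk, Oyelaran and Tran (each not designated emeritus).
Among Ferreira and Kapoor, alphabetically by surname: Ferreira before Kapoor.
Among Brennan, Dimitriou, Drummond, Farouk, Oyelaran and Tran, alphabetically by surname: Brennan before Dimitriou before Drummond before Farouk before Oyelaran before Tran.
Full order: Ferreira, Kapoor, Brennan, Dimitriou, Drummond, Farouk, Oyelaran, Tran.

Ferreira, Kapoor, Brennan, Dimitriou, Drummond, Farouk, Oyelaran, Tran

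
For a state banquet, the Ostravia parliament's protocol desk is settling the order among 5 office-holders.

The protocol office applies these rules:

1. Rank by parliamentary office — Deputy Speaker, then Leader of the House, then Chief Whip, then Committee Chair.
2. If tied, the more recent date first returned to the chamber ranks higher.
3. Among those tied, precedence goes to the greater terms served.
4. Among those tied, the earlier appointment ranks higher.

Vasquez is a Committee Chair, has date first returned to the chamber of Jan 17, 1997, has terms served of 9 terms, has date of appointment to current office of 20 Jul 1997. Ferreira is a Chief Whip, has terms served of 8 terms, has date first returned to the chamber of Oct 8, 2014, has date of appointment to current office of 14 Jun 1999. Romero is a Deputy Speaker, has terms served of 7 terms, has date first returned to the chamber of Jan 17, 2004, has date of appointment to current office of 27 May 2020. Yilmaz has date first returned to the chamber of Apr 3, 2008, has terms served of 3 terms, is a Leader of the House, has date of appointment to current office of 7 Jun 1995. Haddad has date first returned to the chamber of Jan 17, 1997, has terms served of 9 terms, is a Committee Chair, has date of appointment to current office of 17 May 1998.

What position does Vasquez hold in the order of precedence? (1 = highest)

By parliamentary office: Romero (Deputy Speaker); then Yilmaz (Leader of the House); then Ferreira (Chief Whip); then Vasquez and Haddad (Committee Chair).
Vasquez and Haddad both have date first returned to the chamber Jan 17, 1997, so the next rule applies.
Vasquez and Haddad both have terms served 9 terms, so the next rule applies.
Among Vasquez and Haddad, by date of appointment to current office (earlier first): Vasquez (20 Jul 1997) before Haddad (17 May 1998).
Order: Romero, Yilmaz, Ferreira, Vasquez, Haddad. So position 4.

4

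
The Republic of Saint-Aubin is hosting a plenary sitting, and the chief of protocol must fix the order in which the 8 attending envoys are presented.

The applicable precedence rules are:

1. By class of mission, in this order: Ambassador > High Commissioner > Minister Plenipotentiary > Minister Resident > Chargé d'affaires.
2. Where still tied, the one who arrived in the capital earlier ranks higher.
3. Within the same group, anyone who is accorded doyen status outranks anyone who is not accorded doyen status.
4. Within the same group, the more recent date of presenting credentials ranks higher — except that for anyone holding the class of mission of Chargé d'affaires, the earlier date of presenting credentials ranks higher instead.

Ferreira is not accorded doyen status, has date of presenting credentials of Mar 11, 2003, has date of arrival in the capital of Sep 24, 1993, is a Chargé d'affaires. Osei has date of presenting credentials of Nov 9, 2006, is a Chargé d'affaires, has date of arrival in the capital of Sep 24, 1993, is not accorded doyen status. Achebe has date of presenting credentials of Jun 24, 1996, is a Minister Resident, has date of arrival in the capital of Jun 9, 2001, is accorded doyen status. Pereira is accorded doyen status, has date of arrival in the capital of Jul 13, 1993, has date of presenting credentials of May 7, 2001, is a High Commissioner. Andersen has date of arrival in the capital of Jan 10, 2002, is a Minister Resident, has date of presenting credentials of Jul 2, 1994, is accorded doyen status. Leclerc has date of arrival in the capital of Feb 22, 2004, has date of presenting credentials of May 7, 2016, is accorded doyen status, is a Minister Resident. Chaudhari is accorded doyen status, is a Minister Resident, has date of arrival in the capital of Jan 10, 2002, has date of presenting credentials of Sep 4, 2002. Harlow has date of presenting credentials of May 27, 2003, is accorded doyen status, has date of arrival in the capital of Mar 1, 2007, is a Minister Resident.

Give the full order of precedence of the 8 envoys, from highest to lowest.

Pereira, Achebe, Chaudhari, Andersen, Leclerc, Harlow, Ferreira, Osei

By class of mission: Pereira (High Commissioner); then Achebe, Chaudhari, Andersen, Leclerc and Harlow (Minister Resident); then Ferreira and Osei (Chargé d'affaires).
Among Achebe, Chaudhari, Andersen, Leclerc and Harlow, by date of arrival in the capital (earlier first): Achebe (Jun 9, 2001) before Chaudhari and Andersen (Jan 10, 2002) before Leclerc (Feb 22, 2004) before Harlow (Mar 1, 2007).
Chaudhari and Andersen are each accorded doyen status, so the next rule applies.
Among Chaudhari and Andersen, by date of presenting credentials (later first): Chaudhari (Sep 4, 2002) before Andersen (Jul 2, 1994).
Ferreira and Osei both have date of arrival in the capital Sep 24, 1993, so the next rule applies.
Ferreira and Osei are each not accorded doyen status, so the next rule applies.
Among Ferreira and Osei, by date of presenting credentials (earlier first) (reversed rule for this group): Ferreira (Mar 11, 2003) before Osei (Nov 9, 2006).
Full order: Pereira, Achebe, Chaudhari, Andersen, Leclerc, Harlow, Ferreira, Osei.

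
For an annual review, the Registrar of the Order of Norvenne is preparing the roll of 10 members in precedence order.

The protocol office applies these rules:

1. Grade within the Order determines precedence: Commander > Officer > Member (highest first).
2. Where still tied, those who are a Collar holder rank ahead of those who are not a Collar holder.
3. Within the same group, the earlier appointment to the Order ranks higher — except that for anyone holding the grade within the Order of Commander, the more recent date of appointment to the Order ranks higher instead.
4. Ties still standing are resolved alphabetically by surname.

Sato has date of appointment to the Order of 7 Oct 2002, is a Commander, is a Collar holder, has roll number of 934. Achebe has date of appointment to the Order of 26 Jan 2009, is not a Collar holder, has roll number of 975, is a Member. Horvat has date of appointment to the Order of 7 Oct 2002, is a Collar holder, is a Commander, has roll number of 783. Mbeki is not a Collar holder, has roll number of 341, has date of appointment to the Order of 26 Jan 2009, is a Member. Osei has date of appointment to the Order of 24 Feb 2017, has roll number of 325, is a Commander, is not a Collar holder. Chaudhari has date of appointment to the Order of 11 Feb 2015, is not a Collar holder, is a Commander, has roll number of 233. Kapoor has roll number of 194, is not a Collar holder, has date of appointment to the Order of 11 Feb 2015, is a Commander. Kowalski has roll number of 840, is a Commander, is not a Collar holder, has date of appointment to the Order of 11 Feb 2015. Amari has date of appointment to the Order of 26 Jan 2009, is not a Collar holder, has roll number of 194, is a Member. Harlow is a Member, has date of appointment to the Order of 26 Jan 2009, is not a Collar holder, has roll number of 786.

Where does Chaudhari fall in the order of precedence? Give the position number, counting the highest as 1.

4

By grade within the Order: Horvat, Sato, Osei, Chaudhari, Kapoor and Kowalski (Commander); then Achebe, Amari, Harlow and Mbeki (Member).
Among Horvat, Sato, Osei, Chaudhari, Kapoor and Kowalski, a Collar holder before not a Collar holder: Horvat and Sato (a Collar holder) before Osei, Chaudhari, Kapoor and Kowalski (not a Collar holder).
Horvat and Sato both have date of appointment to the Order 7 Oct 2002, so the next rule applies.
Among Horvat and Sato, alphabetically by surname: Horvat before Sato.
Among Osei, Chaudhari, Kapoor and Kowalski, by date of appointment to the Order (later first) (reversed rule for this group): Osei (24 Feb 2017) before Chaudhari, Kapoor and Kowalski (11 Feb 2015).
Among Chaudhari, Kapoor and Kowalski, alphabetically by surname: Chaudhari before Kapoor before Kowalski.
Achebe, Amari, Harlow and Mbeki are each not a Collar holder, so the next rule applies.
Achebe, Amari, Harlow and Mbeki all have date of appointment to the Order 26 Jan 2009, so the next rule applies.
Among Achebe, Amari, Harlow and Mbeki, alphabetically by surname: Achebe before Amari before Harlow before Mbeki.
Order: Horvat, Sato, Osei, Chaudhari, Kapoor, Kowalski, Achebe, Amari, Harlow, Mbeki. So position 4.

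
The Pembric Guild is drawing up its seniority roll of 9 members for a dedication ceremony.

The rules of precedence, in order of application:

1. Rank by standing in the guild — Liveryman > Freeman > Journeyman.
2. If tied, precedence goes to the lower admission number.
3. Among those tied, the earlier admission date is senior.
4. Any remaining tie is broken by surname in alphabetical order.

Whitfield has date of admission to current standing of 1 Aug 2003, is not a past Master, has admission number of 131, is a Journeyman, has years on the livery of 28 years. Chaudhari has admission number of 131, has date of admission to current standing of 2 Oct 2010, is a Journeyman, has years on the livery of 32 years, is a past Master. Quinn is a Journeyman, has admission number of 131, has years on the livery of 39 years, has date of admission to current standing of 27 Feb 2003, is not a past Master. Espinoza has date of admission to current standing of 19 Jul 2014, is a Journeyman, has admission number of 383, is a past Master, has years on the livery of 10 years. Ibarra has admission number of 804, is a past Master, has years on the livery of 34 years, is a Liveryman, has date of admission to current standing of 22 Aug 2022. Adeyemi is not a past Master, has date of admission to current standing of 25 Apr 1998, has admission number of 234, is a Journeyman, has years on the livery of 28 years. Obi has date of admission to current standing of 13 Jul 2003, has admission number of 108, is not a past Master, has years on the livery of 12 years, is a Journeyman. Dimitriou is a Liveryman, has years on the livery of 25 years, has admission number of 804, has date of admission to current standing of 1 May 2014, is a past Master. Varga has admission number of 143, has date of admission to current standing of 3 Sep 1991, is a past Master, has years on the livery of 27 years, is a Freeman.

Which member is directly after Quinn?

Whitfield

By standing in the guild: Dimitriou and Ibarra (Liveryman); then Varga (Freeman); then Obi, Quinn, Whitfield, Chaudhari, Adeyemi and Espinoza (Journeyman).
Dimitriou and Ibarra both have admission number 804, so the next rule applies.
Among Dimitriou and Ibarra, by date of admission to current standing (earlier first): Dimitriou (1 May 2014) before Ibarra (22 Aug 2022).
Among Obi, Quinn, Whitfield, Chaudhari, Adeyemi and Espinoza, by admission number (lower first): Obi (108) before Quinn, Whitfield and Chaudhari (131) before Adeyemi (234) before Espinoza (383).
Among Quinn, Whitfield and Chaudhari, by date of admission to current standing (earlier first): Quinn (27 Feb 2003) before Whitfield (1 Aug 2003) before Chaudhari (2 Oct 2010).
Order: Dimitriou, Ibarra, Varga, Obi, Quinn, Whitfield, Chaudhari, Adeyemi, Espinoza.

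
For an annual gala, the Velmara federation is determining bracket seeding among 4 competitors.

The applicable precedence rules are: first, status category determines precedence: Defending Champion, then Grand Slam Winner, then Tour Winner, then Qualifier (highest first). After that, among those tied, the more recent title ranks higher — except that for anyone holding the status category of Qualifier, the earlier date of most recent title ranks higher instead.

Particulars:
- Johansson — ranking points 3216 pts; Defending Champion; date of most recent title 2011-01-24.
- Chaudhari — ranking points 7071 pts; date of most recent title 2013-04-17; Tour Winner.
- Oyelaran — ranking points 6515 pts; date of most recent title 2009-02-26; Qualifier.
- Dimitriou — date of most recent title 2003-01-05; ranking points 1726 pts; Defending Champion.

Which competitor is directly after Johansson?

Dimitriou

By status category: Johansson and Dimitriou (Defending Champion); then Chaudhari (Tour Winner); then Oyelaran (Qualifier).
Among Johansson and Dimitriou, by date of most recent title (later first): Johansson (2011-01-24) before Dimitriou (2003-01-05).
Order: Johansson, Dimitriou, Chaudhari, Oyelaran.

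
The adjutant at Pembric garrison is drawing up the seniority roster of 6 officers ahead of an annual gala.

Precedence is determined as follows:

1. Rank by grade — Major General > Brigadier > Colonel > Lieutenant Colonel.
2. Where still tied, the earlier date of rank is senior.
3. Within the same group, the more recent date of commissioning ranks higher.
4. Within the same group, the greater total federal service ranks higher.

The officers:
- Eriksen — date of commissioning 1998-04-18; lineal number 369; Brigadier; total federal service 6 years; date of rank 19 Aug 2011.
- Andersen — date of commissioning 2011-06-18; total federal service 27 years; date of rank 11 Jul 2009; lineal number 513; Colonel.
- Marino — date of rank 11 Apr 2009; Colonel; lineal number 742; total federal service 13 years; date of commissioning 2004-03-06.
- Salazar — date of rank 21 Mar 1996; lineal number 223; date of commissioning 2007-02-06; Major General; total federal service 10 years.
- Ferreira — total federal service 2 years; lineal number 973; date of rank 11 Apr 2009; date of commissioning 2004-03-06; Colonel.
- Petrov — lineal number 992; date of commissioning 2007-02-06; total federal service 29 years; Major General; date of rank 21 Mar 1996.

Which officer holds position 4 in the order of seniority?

Marino

By grade: Petrov and Salazar (Major General); then Eriksen (Brigadier); then Marino, Ferreira and Andersen (Colonel).
Petrov and Salazar both have date of rank 21 Mar 1996, so the next rule applies.
Petrov and Salazar both have date of commissioning 2007-02-06, so the next rule applies.
Among Petrov and Salazar, by total federal service (higher first): Petrov (29 years) before Salazar (10 years).
Among Marino, Ferreira and Andersen, by date of rank (earlier first): Marino and Ferreira (11 Apr 2009) before Andersen (11 Jul 2009).
Marino and Ferreira both have date of commissioning 2004-03-06, so the next rule applies.
Among Marino and Ferreira, by total federal service (higher first): Marino (13 years) before Ferreira (2 years).
Order: Petrov, Salazar, Eriksen, Marino, Ferreira, Andersen.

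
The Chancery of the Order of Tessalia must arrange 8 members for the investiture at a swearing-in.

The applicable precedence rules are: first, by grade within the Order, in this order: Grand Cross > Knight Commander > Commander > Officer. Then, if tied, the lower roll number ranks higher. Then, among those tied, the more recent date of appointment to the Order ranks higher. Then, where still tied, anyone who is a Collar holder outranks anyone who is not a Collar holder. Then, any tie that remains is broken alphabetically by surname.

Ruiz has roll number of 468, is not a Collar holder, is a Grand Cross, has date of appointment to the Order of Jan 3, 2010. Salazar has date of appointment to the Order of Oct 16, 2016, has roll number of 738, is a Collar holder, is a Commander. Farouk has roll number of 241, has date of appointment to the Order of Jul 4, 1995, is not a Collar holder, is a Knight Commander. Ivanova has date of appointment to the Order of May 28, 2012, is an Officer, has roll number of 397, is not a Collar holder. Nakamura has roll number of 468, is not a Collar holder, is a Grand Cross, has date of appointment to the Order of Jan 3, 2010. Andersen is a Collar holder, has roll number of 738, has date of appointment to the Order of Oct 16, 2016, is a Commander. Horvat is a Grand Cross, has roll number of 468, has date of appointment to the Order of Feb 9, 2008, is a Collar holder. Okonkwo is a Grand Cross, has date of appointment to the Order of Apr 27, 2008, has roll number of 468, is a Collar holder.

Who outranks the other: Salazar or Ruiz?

By grade within the Order: Nakamura, Ruiz, Okonkwo and Horvat (Grand Cross); then Farouk (Knight Commander); then Andersen and Salazar (Commander); then Ivanova (Officer).
Nakamura, Ruiz, Okonkwo and Horvat all have roll number 468, so the next rule applies.
Among Nakamura, Ruiz, Okonkwo and Horvat, by date of appointment to the Order (later first): Nakamura and Ruiz (Jan 3, 2010) before Okonkwo (Apr 27, 2008) before Horvat (Feb 9, 2008).
Nakamura and Ruiz are each not a Collar holder, so the next rule applies.
Among Nakamura and Ruiz, alphabetically by surname: Nakamura before Ruiz.
Andersen and Salazar both have roll number 738, so the next rule applies.
Andersen and Salazar both have date of appointment to the Order Oct 16, 2016, so the next rule applies.
Andersen and Salazar are each a Collar holder, so the next rule applies.
Among Andersen and Salazar, alphabetically by surname: Andersen before Salazar.
So Ruiz takes precedence.

Ruiz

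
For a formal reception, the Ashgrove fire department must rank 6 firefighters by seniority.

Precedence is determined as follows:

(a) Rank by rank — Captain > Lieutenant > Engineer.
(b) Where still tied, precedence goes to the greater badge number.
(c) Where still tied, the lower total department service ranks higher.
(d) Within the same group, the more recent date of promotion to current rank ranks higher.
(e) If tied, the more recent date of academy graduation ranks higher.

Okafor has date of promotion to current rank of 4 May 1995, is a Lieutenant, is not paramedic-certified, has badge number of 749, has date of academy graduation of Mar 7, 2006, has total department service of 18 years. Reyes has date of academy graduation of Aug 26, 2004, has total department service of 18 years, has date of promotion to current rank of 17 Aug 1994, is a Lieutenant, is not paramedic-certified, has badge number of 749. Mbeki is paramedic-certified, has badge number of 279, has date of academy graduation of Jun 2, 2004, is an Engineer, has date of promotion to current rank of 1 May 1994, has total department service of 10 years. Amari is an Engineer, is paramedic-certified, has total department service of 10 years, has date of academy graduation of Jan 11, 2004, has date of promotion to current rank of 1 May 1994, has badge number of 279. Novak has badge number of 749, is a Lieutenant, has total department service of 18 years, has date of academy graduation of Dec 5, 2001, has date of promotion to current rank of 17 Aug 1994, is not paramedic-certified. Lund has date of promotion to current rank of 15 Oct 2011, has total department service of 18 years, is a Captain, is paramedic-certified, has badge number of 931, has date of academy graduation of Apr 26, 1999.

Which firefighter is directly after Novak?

Mbeki

By rank: Lund (Captain); then Okafor, Reyes and Novak (Lieutenant); then Mbeki and Amari (Engineer).
Okafor, Reyes and Novak all have badge number 749, so the next rule applies.
Okafor, Reyes and Novak all have total department service 18 years, so the next rule applies.
Among Okafor, Reyes and Novak, by date of promotion to current rank (later first): Okafor (4 May 1995) before Reyes and Novak (17 Aug 1994).
Among Reyes and Novak, by date of academy graduation (later first): Reyes (Aug 26, 2004) before Novak (Dec 5, 2001).
Mbeki and Amari both have badge number 279, so the next rule applies.
Mbeki and Amari both have total department service 10 years, so the next rule applies.
Mbeki and Amari both have date of promotion to current rank 1 May 1994, so the next rule applies.
Among Mbeki and Amari, by date of academy graduation (later first): Mbeki (Jun 2, 2004) before Amari (Jan 11, 2004).
Order: Lund, Okafor, Reyes, Novak, Mbeki, Amari.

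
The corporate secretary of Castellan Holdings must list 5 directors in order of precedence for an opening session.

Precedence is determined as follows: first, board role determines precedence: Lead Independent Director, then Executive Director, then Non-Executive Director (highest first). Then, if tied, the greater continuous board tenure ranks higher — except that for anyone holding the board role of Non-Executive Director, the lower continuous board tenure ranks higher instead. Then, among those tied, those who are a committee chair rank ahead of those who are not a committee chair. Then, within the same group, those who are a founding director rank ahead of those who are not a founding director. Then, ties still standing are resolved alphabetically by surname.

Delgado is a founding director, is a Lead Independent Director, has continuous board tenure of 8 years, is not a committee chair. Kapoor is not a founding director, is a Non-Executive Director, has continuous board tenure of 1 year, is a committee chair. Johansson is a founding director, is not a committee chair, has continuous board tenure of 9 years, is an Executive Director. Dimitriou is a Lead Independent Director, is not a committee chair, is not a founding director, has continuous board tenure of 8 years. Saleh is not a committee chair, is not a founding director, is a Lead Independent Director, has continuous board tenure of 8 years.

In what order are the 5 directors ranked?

By board role: Delgado, Dimitriou and Saleh (Lead Independent Director); then Johansson (Executive Director); then Kapoor (Non-Executive Director).
Delgado, Dimitriou and Saleh all have continuous board tenure 8 years, so the next rule applies.
Delgado, Dimitriou and Saleh are each not a committee chair, so the next rule applies.
Among Delgado, Dimitriou and Saleh, a founding director before not a founding director: Delgado (a founding director) before Dimitriou and Saleh (not a founding director).
Among Dimitriou and Saleh, alphabetically by surname: Dimitriou before Saleh.
Full order: Delgado, Dimitriou, Saleh, Johansson, Kapoor.

Delgado, Dimitriou, Saleh, Johansson, Kapoor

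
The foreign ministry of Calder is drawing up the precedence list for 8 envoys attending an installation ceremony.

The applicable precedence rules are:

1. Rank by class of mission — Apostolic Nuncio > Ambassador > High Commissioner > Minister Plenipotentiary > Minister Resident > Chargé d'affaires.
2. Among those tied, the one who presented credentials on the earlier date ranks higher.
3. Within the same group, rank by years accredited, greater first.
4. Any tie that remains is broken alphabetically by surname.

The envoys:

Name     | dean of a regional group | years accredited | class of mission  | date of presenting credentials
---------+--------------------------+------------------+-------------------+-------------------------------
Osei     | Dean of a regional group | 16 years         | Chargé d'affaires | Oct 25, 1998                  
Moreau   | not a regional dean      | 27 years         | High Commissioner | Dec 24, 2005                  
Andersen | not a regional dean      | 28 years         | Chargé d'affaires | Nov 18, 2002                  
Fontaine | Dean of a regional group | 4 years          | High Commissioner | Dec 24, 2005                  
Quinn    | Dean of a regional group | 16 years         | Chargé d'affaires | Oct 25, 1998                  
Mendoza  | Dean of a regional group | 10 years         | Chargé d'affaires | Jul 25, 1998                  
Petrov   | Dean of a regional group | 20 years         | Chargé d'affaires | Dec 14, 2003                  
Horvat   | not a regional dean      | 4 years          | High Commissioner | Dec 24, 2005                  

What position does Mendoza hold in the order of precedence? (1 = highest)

4

By class of mission: Moreau, Fontaine and Horvat (High Commissioner); then Mendoza, Osei, Quinn, Andersen and Petrov (Chargé d'affaires).
Moreau, Fontaine and Horvat all have date of presenting credentials Dec 24, 2005, so the next rule applies.
Among Moreau, Fontaine and Horvat, by years accredited (higher first): Moreau (27 years) before Fontaine and Horvat (4 years).
Among Fontaine and Horvat, alphabetically by surname: Fontaine before Horvat.
Among Mendoza, Osei, Quinn, Andersen and Petrov, by date of presenting credentials (earlier first): Mendoza (Jul 25, 1998) before Osei and Quinn (Oct 25, 1998) before Andersen (Nov 18, 2002) before Petrov (Dec 14, 2003).
Osei and Quinn both have years accredited 16 years, so the next rule applies.
Among Osei and Quinn, alphabetically by surname: Osei before Quinn.
Order: Moreau, Fontaine, Horvat, Mendoza, Osei, Quinn, Andersen, Petrov. So position 4.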